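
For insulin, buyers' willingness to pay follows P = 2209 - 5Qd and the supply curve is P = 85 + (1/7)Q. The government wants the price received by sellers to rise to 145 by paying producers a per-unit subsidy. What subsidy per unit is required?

At a seller price of 145, quantity supplied is -595 + 7·145 = 420.
Buyers absorb 420 only when they pay Pb = 2209 − 5·420 = 109.
s = Ps − Pb = 145 − 109 = 36.

Required subsidy s = 36 per unit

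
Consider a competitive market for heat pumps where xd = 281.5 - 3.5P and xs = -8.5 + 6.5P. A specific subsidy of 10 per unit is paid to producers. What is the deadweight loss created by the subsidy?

Deadweight loss = 113.75

Pre-subsidy: 281.5 - 3.5P = -8.5 + 6.5P gives P* = 29, x* = 180.
With the subsidy, sellers receive Ps = Pb + 10 for each unit, where Pb is the price buyers pay.
Supply in terms of Pb becomes xs = -8.5 + 6.5(Pb + 10) = 56.5 + 6.5Pb. Setting this equal to demand: 281.5 - 3.5Pb = 56.5 + 6.5Pb, so Pb = 22.5.
Sellers receive Ps = 22.5 + 10 = 32.5; x' = 281.5 − 3.5·22.5 = 202.75.
The subsidy expands output by 202.75 − 180 = 22.75 past the efficient level; on those units the gap between marginal cost and willingness to pay runs from 0 up to 10.
DWL = ½ × 10 × 22.75 = 113.75.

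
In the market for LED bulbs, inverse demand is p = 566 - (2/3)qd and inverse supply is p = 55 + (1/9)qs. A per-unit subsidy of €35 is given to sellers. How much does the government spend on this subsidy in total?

Government cost = €24570

Pre-subsidy: 566 - (2/3)q = 55 + (1/9)q gives q* = 657 and p* = 128.
With the subsidy, sellers receive ps = pb + 35 for each unit, where pb is the price buyers pay.
On the curves, pb = 566 - (2/3)q and ps = 55 + (1/9)q; the wedge ps − pb = 35 gives 55 + (1/9)q − (566 - (2/3)q) = 35, so q' = 702.
Then pb = 566 − (2/3)·702 = 98 and ps = 55 + (1/9)·702 = 133.
Government outlay = subsidy × quantity = 35 × 702 = 24570.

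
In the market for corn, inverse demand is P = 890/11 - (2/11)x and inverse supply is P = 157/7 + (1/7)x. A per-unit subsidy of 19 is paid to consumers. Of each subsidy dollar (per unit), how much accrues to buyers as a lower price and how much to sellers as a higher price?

Pre-subsidy: 890/11 - (2/11)x = 157/7 + (1/7)x gives x* = 180.12 and P* = 48.16.
With the rebate, buyers effectively pay Pb = Ps − 19, where Ps is the price sellers receive.
On the curves, Pb = 890/11 - (2/11)x and Ps = 157/7 + (1/7)x; the wedge Ps − Pb = 19 gives 157/7 + (1/7)x − (890/11 - (2/11)x) = 19, so x' = 238.64.
Then Pb = 890/11 − (2/11)·238.64 = 37.52 and Ps = 157/7 + (1/7)·238.64 = 56.52.
Buyers' price falls by P* − Pb = 48.16 − 37.52 = 10.64; sellers' price rises by Ps − P* = 56.52 − 48.16 = 8.36.

Buyers gain 10.64 per unit; sellers gain 8.36 per unit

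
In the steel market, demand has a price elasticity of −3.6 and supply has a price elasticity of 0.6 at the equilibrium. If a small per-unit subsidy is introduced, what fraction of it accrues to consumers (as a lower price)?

Consumer share = 1/7

For a small subsidy around the equilibrium, the benefit split depends on the relative slopes, which at a point are proportional to the elasticities.
Buyer share = εs/(εs + |εd|) = 0.6/(0.6 + 3.6) = 1/7; seller share = |εd|/(εs + |εd|) = 6/7.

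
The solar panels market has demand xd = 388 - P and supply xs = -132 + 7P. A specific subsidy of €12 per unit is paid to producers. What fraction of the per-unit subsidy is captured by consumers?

Pre-subsidy: 388 - P = -132 + 7P gives P* = 65, x* = 323.
With the subsidy, sellers receive Ps = Pb + 12 for each unit, where Pb is the price buyers pay.
Supply in terms of Pb becomes xs = -132 + 7(Pb + 12) = -48 + 7Pb. Setting this equal to demand: 388 - Pb = -48 + 7Pb, so Pb = 54.5.
Sellers receive Ps = 54.5 + 12 = 66.5; x' = 388 − 1·54.5 = 333.5.
Buyers' price falls by P* − Pb = 65 − 54.5 = 10.5; sellers' price rises by Ps − P* = 66.5 − 65 = 1.5.
So consumers capture 10.5/12 = 0.875 of each unit of subsidy.

Consumer share = 0.875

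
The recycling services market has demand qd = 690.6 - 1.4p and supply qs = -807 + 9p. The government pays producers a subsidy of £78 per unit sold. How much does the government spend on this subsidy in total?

Pre-subsidy: 690.6 - 1.4p = -807 + 9p gives p* = 144, q* = 489.
With the subsidy, sellers receive ps = pb + 78 for each unit, where pb is the price buyers pay.
Supply in terms of pb becomes qs = -807 + 9(pb + 78) = -105 + 9pb. Setting this equal to demand: 690.6 - 1.4pb = -105 + 9pb, so pb = 76.5.
Sellers receive ps = 76.5 + 78 = 154.5; q' = 690.6 − 1.4·76.5 = 583.5.
Government outlay = subsidy × quantity = 78 × 583.5 = 45513.

Government cost = £45513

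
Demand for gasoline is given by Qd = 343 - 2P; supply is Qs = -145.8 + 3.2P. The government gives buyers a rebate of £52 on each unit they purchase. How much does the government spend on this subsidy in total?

Pre-subsidy: 343 - 2P = -145.8 + 3.2P gives P* = 94, Q* = 155.
With the rebate, buyers effectively pay Pb = Ps − 52, where Ps is the price sellers receive.
Demand in terms of Ps becomes Qd = 343 − 2(Ps − 52) = 447 - 2Ps. Setting this equal to supply: 447 - 2Ps = -145.8 + 3.2Ps, so Ps = 114.
Buyers pay Pb = 114 − 52 = 62; Q' = -145.8 + 3.2·114 = 219.
Government outlay = subsidy × quantity = 52 × 219 = 11388.

Government cost = £11388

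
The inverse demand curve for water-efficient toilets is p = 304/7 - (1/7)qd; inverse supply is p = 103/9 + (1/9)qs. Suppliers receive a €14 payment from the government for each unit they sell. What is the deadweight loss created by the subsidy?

Pre-subsidy: 304/7 - (1/7)q = 103/9 + (1/9)q gives q* = 125.9375 and p* = 25.4375.
With the subsidy, sellers receive ps = pb + 14 for each unit, where pb is the price buyers pay.
On the curves, pb = 304/7 - (1/7)q and ps = 103/9 + (1/9)q; the wedge ps − pb = 14 gives 103/9 + (1/9)q − (304/7 - (1/7)q) = 14, so q' = 181.0625.
Then pb = 304/7 − (1/7)·181.0625 = 17.5625 and ps = 103/9 + (1/9)·181.0625 = 31.5625.
The subsidy expands output by 181.0625 − 125.9375 = 55.125 past the efficient level; on those units the gap between marginal cost and willingness to pay runs from 0 up to 14.
DWL = ½ × 14 × 55.125 = 385.875.

Deadweight loss = €385.875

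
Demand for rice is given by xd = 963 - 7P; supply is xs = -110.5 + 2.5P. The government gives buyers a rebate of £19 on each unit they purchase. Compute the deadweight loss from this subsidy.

Pre-subsidy: 963 - 7P = -110.5 + 2.5P gives P* = 113, x* = 172.
With the rebate, buyers effectively pay Pb = Ps − 19, where Ps is the price sellers receive.
Demand in terms of Ps becomes xd = 963 − 7(Ps − 19) = 1096 - 7Ps. Setting this equal to supply: 1096 - 7Ps = -110.5 + 2.5Ps, so Ps = 127.
Buyers pay Pb = 127 − 19 = 108; x' = -110.5 + 2.5·127 = 207.
The subsidy expands output by 207 − 172 = 35 past the efficient level; on those units the gap between marginal cost and willingness to pay runs from 0 up to 19.
DWL = ½ × 19 × 35 = 332.5.

Deadweight loss = £332.5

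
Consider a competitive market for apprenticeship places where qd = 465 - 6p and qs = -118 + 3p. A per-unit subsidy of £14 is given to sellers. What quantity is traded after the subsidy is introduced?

q' = 313/3

Pre-subsidy: 465 - 6p = -118 + 3p gives p* = 583/9, q* = 229/3.
With the subsidy, sellers receive ps = pb + 14 for each unit, where pb is the price buyers pay.
Supply in terms of pb becomes qs = -118 + 3(pb + 14) = -76 + 3pb. Setting this equal to demand: 465 - 6pb = -76 + 3pb, so pb = 541/9.
Sellers receive ps = 541/9 + 14 = 667/9; q' = 465 − 6·(541/9) = 313/3.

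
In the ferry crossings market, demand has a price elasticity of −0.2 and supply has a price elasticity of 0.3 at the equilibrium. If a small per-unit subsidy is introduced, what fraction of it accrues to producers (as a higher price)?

For a small subsidy around the equilibrium, the benefit split depends on the relative slopes, which at a point are proportional to the elasticities.
Buyer share = εs/(εs + |εd|) = 0.3/(0.3 + 0.2) = 0.6; seller share = |εd|/(εs + |εd|) = 0.4.
So producers capture 0.4 of the subsidy.

Producer share = 0.4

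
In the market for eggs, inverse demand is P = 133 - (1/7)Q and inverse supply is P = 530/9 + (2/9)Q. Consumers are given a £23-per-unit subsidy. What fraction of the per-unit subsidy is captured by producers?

Producer share = 14/23

Pre-subsidy: 133 - (1/7)Q = 530/9 + (2/9)Q gives Q* = 203 and P* = 104.
With the rebate, buyers effectively pay Pb = Ps − 23, where Ps is the price sellers receive.
On the curves, Pb = 133 - (1/7)Q and Ps = 530/9 + (2/9)Q; the wedge Ps − Pb = 23 gives 530/9 + (2/9)Q − (133 - (1/7)Q) = 23, so Q' = 266.
Then Pb = 133 − (1/7)·266 = 95 and Ps = 530/9 + (2/9)·266 = 118.
Buyers' price falls by P* − Pb = 104 − 95 = 9; sellers' price rises by Ps − P* = 118 − 104 = 14.
So producers capture 14/23 = 14/23 of each unit of subsidy.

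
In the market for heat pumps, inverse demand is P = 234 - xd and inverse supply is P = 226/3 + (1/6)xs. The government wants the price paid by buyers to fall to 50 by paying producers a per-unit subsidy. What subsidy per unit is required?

Required subsidy s = 56 per unit

At a buyer price of 50, quantity demanded is 234 − 1·50 = 184.
Sellers supply 184 only when they receive Ps = 226/3 + (1/6)·184 = 106.
s = Ps − Pb = 106 − 50 = 56.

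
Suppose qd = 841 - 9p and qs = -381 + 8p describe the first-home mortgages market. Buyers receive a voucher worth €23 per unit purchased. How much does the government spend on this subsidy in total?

Government cost = 113965/17

Pre-subsidy: 841 - 9p = -381 + 8p gives p* = 1222/17, q* = 3299/17.
With the rebate, buyers effectively pay pb = ps − 23, where ps is the price sellers receive.
Demand in terms of ps becomes qd = 841 − 9(ps − 23) = 1048 - 9ps. Setting this equal to supply: 1048 - 9ps = -381 + 8ps, so ps = 1429/17.
Buyers pay pb = 1429/17 − 23 = 1038/17; q' = -381 + 8·(1429/17) = 4955/17.
Government outlay = subsidy × quantity = 23 × 4955/17 = 113965/17.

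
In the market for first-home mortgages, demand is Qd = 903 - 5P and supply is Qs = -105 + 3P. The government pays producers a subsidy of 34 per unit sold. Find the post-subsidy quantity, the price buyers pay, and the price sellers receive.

Pre-subsidy: 903 - 5P = -105 + 3P gives P* = 126, Q* = 273.
With the subsidy, sellers receive Ps = Pb + 34 for each unit, where Pb is the price buyers pay.
Supply in terms of Pb becomes Qs = -105 + 3(Pb + 34) = -3 + 3Pb. Setting this equal to demand: 903 - 5Pb = -3 + 3Pb, so Pb = 113.25.
Sellers receive Ps = 113.25 + 34 = 147.25; Q' = 903 − 5·113.25 = 336.75.

Q' = 336.75; buyers pay 113.25; sellers receive 147.25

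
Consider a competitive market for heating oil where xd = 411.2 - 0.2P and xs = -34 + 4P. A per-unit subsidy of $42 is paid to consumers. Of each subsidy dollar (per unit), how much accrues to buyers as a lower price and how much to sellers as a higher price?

Buyers gain $40 per unit; sellers gain $2 per unit

Pre-subsidy: 411.2 - 0.2P = -34 + 4P gives P* = 106, x* = 390.
With the rebate, buyers effectively pay Pb = Ps − 42, where Ps is the price sellers receive.
Demand in terms of Ps becomes xd = 411.2 − 0.2(Ps − 42) = 419.6 - 0.2Ps. Setting this equal to supply: 419.6 - 0.2Ps = -34 + 4Ps, so Ps = 108.
Buyers pay Pb = 108 − 42 = 66; x' = -34 + 4·108 = 398.
Buyers' price falls by P* − Pb = 106 − 66 = 40; sellers' price rises by Ps − P* = 108 − 106 = 2.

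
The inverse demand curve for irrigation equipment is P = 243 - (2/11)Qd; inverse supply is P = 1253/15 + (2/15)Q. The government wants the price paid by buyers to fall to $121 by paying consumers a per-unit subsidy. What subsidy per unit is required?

Required subsidy s = $52 per unit

At a buyer price of 121, quantity demanded is 1336.5 − 5.5·121 = 671.
Sellers supply 671 only when they receive Ps = 1253/15 + (2/15)·671 = 173.
s = Ps − Pb = 173 − 121 = 52.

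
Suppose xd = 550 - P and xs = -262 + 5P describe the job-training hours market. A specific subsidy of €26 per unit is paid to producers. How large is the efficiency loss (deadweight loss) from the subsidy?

Deadweight loss = 845/3

Pre-subsidy: 550 - P = -262 + 5P gives P* = 406/3, x* = 1244/3.
With the subsidy, sellers receive Ps = Pb + 26 for each unit, where Pb is the price buyers pay.
Supply in terms of Pb becomes xs = -262 + 5(Pb + 26) = -132 + 5Pb. Setting this equal to demand: 550 - Pb = -132 + 5Pb, so Pb = 341/3.
Sellers receive Ps = 341/3 + 26 = 419/3; x' = 550 − 1·(341/3) = 1309/3.
The subsidy expands output by 1309/3 − 1244/3 = 65/3 past the efficient level; on those units the gap between marginal cost and willingness to pay runs from 0 up to 26.
DWL = ½ × 26 × 65/3 = 845/3.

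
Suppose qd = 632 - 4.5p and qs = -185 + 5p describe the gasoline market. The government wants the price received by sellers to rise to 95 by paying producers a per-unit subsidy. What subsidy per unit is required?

Required subsidy s = 19 per unit

At a seller price of 95, quantity supplied is -185 + 5·95 = 290.
Buyers absorb 290 only when they pay pb with 632 − 4.5·pb = 290, i.e. pb = 76.
s = ps − pb = 95 − 76 = 19.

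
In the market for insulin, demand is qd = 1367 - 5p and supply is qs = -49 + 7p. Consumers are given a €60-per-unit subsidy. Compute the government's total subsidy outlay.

Government cost = €57120

Pre-subsidy: 1367 - 5p = -49 + 7p gives p* = 118, q* = 777.
With the rebate, buyers effectively pay pb = ps − 60, where ps is the price sellers receive.
Demand in terms of ps becomes qd = 1367 − 5(ps − 60) = 1667 - 5ps. Setting this equal to supply: 1667 - 5ps = -49 + 7ps, so ps = 143.
Buyers pay pb = 143 − 60 = 83; q' = -49 + 7·143 = 952.
Government outlay = subsidy × quantity = 60 × 952 = 57120.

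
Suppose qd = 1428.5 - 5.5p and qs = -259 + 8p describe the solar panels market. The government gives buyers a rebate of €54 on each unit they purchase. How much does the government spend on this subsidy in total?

Pre-subsidy: 1428.5 - 5.5p = -259 + 8p gives p* = 125, q* = 741.
With the rebate, buyers effectively pay pb = ps − 54, where ps is the price sellers receive.
Demand in terms of ps becomes qd = 1428.5 − 5.5(ps − 54) = 1725.5 - 5.5ps. Setting this equal to supply: 1725.5 - 5.5ps = -259 + 8ps, so ps = 147.
Buyers pay pb = 147 − 54 = 93; q' = -259 + 8·147 = 917.
Government outlay = subsidy × quantity = 54 × 917 = 49518.

Government cost = €49518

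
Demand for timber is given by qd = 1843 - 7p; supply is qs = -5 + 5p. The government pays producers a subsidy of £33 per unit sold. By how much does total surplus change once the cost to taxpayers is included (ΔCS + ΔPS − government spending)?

Net change in total surplus = -£1588.125

Pre-subsidy: 1843 - 7p = -5 + 5p gives p* = 154, q* = 765.
With the subsidy, sellers receive ps = pb + 33 for each unit, where pb is the price buyers pay.
Supply in terms of pb becomes qs = -5 + 5(pb + 33) = 160 + 5pb. Setting this equal to demand: 1843 - 7pb = 160 + 5pb, so pb = 140.25.
Sellers receive ps = 140.25 + 33 = 173.25; q' = 1843 − 7·140.25 = 861.25.
ΔCS = ½(765 + 861.25)(154 − 140.25) = 11180.46875; ΔPS = ½(765 + 861.25)(173.25 − 154) = 15652.65625.
Government spending = 33 × 861.25 = 28421.25.
Net change = 11180.46875 + 15652.65625 − 28421.25 = -1588.125. The loss equals the DWL triangle ½·33·96.25.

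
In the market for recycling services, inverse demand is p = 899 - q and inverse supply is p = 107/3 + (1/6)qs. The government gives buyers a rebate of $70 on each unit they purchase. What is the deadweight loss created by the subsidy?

Deadweight loss = $2100

Pre-subsidy: 899 - q = 107/3 + (1/6)q gives q* = 740 and p* = 159.
With the rebate, buyers effectively pay pb = ps − 70, where ps is the price sellers receive.
On the curves, pb = 899 - q and ps = 107/3 + (1/6)q; the wedge ps − pb = 70 gives 107/3 + (1/6)q − (899 - q) = 70, so q' = 800.
Then pb = 899 − 1·800 = 99 and ps = 107/3 + (1/6)·800 = 169.
The subsidy expands output by 800 − 740 = 60 past the efficient level; on those units the gap between marginal cost and willingness to pay runs from 0 up to 70.
DWL = ½ × 70 × 60 = 2100.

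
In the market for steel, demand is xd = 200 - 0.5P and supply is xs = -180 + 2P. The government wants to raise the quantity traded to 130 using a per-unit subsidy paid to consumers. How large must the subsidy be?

Required subsidy s = 15 per unit

At x = 130, invert demand for the buyer price: Pb = (200 − 130)/0.5 = 140; invert supply for the seller price: Ps = (130 − (-180))/2 = 155.
The subsidy must fill the gap: s = Ps − Pb = 155 − 140 = 15.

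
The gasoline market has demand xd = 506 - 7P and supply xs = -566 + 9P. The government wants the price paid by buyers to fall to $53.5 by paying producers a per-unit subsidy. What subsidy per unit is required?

Required subsidy s = $24 per unit

At a buyer price of 53.5, quantity demanded is 506 − 7·53.5 = 131.5.
Sellers supply 131.5 only when they receive Ps with -566 + 9·Ps = 131.5, i.e. Ps = 77.5.
s = Ps − Pb = 77.5 − 53.5 = 24.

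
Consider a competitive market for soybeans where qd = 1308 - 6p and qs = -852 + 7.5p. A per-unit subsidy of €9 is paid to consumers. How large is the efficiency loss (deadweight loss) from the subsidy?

Deadweight loss = €135

Pre-subsidy: 1308 - 6p = -852 + 7.5p gives p* = 160, q* = 348.
With the rebate, buyers effectively pay pb = ps − 9, where ps is the price sellers receive.
Demand in terms of ps becomes qd = 1308 − 6(ps − 9) = 1362 - 6ps. Setting this equal to supply: 1362 - 6ps = -852 + 7.5ps, so ps = 164.
Buyers pay pb = 164 − 9 = 155; q' = -852 + 7.5·164 = 378.
The subsidy expands output by 378 − 348 = 30 past the efficient level; on those units the gap between marginal cost and willingness to pay runs from 0 up to 9.
DWL = ½ × 9 × 30 = 135.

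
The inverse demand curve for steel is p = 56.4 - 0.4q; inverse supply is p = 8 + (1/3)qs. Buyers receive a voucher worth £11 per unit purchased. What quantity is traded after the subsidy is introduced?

q' = 81

Pre-subsidy: 56.4 - 0.4q = 8 + (1/3)q gives q* = 66 and p* = 30.
With the rebate, buyers effectively pay pb = ps − 11, where ps is the price sellers receive.
On the curves, pb = 56.4 - 0.4q and ps = 8 + (1/3)q; the wedge ps − pb = 11 gives 8 + (1/3)q − (56.4 - 0.4q) = 11, so q' = 81.
Then pb = 56.4 − 0.4·81 = 24 and ps = 8 + (1/3)·81 = 35.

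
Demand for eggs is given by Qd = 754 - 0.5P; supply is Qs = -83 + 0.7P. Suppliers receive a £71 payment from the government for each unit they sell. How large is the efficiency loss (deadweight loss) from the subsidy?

Pre-subsidy: 754 - 0.5P = -83 + 0.7P gives P* = 697.5, Q* = 405.25.
With the subsidy, sellers receive Ps = Pb + 71 for each unit, where Pb is the price buyers pay.
Supply in terms of Pb becomes Qs = -83 + 0.7(Pb + 71) = -33.3 + 0.7Pb. Setting this equal to demand: 754 - 0.5Pb = -33.3 + 0.7Pb, so Pb = 7873/12.
Sellers receive Ps = 7873/12 + 71 = 8725/12; Q' = 754 − 0.5·(7873/12) = 10223/24.
The subsidy expands output by 10223/24 − 405.25 = 497/24 past the efficient level; on those units the gap between marginal cost and willingness to pay runs from 0 up to 71.
DWL = ½ × 71 × 497/24 = 35287/48.

Deadweight loss = 35287/48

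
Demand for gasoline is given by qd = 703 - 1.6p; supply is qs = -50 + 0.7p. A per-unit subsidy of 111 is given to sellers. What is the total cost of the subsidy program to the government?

Government cost = 2977131/115

Pre-subsidy: 703 - 1.6p = -50 + 0.7p gives p* = 7530/23, q* = 4121/23.
With the subsidy, sellers receive ps = pb + 111 for each unit, where pb is the price buyers pay.
Supply in terms of pb becomes qs = -50 + 0.7(pb + 111) = 27.7 + 0.7pb. Setting this equal to demand: 703 - 1.6pb = 27.7 + 0.7pb, so pb = 6753/23.
Sellers receive ps = 6753/23 + 111 = 9306/23; q' = 703 − 1.6·(6753/23) = 26821/115.
Government outlay = subsidy × quantity = 111 × 26821/115 = 2977131/115.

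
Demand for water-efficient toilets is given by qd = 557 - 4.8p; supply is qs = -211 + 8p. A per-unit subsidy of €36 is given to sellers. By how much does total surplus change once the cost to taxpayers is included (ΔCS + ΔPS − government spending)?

Pre-subsidy: 557 - 4.8p = -211 + 8p gives p* = 60, q* = 269.
With the subsidy, sellers receive ps = pb + 36 for each unit, where pb is the price buyers pay.
Supply in terms of pb becomes qs = -211 + 8(pb + 36) = 77 + 8pb. Setting this equal to demand: 557 - 4.8pb = 77 + 8pb, so pb = 37.5.
Sellers receive ps = 37.5 + 36 = 73.5; q' = 557 − 4.8·37.5 = 377.
ΔCS = ½(269 + 377)(60 − 37.5) = 7267.5; ΔPS = ½(269 + 377)(73.5 − 60) = 4360.5.
Government spending = 36 × 377 = 13572.
Net change = 7267.5 + 4360.5 − 13572 = -1944. The loss equals the DWL triangle ½·36·108.

Net change in total surplus = -€1944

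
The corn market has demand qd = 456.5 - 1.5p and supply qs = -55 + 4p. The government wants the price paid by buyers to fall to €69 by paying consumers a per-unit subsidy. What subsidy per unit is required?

Required subsidy s = €33 per unit

At a buyer price of 69, quantity demanded is 456.5 − 1.5·69 = 353.
Sellers supply 353 only when they receive ps with -55 + 4·ps = 353, i.e. ps = 102.
s = ps − pb = 102 − 69 = 33.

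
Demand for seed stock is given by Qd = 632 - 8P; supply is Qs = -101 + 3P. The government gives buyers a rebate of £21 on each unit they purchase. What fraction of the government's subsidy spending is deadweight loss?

Pre-subsidy: 632 - 8P = -101 + 3P gives P* = 733/11, Q* = 1088/11.
With the rebate, buyers effectively pay Pb = Ps − 21, where Ps is the price sellers receive.
Demand in terms of Ps becomes Qd = 632 − 8(Ps − 21) = 800 - 8Ps. Setting this equal to supply: 800 - 8Ps = -101 + 3Ps, so Ps = 901/11.
Buyers pay Pb = 901/11 − 21 = 670/11; Q' = -101 + 3·(901/11) = 1592/11.
ΔCS = ½(1088/11 + 1592/11)(733/11 − 670/11) = 84420/121; ΔPS = ½(1088/11 + 1592/11)(901/11 − 733/11) = 225120/121.
Government spending = 21 × 1592/11 = 33432/11.
DWL = ½ × 21 × (1592/11 − 1088/11) = 5292/11; fraction = (5292/11) / (33432/11) = 63/398.

DWL / government spending = 63/398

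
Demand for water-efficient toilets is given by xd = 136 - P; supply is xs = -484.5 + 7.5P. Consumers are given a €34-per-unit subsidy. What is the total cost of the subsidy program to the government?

Pre-subsidy: 136 - P = -484.5 + 7.5P gives P* = 73, x* = 63.
With the rebate, buyers effectively pay Pb = Ps − 34, where Ps is the price sellers receive.
Demand in terms of Ps becomes xd = 136 − 1(Ps − 34) = 170 - Ps. Setting this equal to supply: 170 - Ps = -484.5 + 7.5Ps, so Ps = 77.
Buyers pay Pb = 77 − 34 = 43; x' = -484.5 + 7.5·77 = 93.
Government outlay = subsidy × quantity = 34 × 93 = 3162.

Government cost = €3162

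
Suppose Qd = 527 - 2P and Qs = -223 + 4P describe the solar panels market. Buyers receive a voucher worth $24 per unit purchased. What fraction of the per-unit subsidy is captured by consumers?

Pre-subsidy: 527 - 2P = -223 + 4P gives P* = 125, Q* = 277.
With the rebate, buyers effectively pay Pb = Ps − 24, where Ps is the price sellers receive.
Demand in terms of Ps becomes Qd = 527 − 2(Ps − 24) = 575 - 2Ps. Setting this equal to supply: 575 - 2Ps = -223 + 4Ps, so Ps = 133.
Buyers pay Pb = 133 − 24 = 109; Q' = -223 + 4·133 = 309.
Buyers' price falls by P* − Pb = 125 − 109 = 16; sellers' price rises by Ps − P* = 133 − 125 = 8.
So consumers capture 16/24 = 2/3 of each unit of subsidy.

Consumer share = 2/3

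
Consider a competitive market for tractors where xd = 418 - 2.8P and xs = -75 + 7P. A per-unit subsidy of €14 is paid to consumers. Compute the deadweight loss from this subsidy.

Pre-subsidy: 418 - 2.8P = -75 + 7P gives P* = 2465/49, x* = 1940/7.
With the rebate, buyers effectively pay Pb = Ps − 14, where Ps is the price sellers receive.
Demand in terms of Ps becomes xd = 418 − 2.8(Ps − 14) = 457.2 - 2.8Ps. Setting this equal to supply: 457.2 - 2.8Ps = -75 + 7Ps, so Ps = 2661/49.
Buyers pay Pb = 2661/49 − 14 = 1975/49; x' = -75 + 7·(2661/49) = 2136/7.
The subsidy expands output by 2136/7 − 1940/7 = 28 past the efficient level; on those units the gap between marginal cost and willingness to pay runs from 0 up to 14.
DWL = ½ × 14 × 28 = 196.

Deadweight loss = €196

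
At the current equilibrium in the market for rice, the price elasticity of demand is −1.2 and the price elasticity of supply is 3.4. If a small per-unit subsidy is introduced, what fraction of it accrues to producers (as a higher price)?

Producer share = 6/23

For a small subsidy around the equilibrium, the benefit split depends on the relative slopes, which at a point are proportional to the elasticities.
Buyer share = εs/(εs + |εd|) = 3.4/(3.4 + 1.2) = 17/23; seller share = |εd|/(εs + |εd|) = 6/23.
So producers capture 6/23 of the subsidy.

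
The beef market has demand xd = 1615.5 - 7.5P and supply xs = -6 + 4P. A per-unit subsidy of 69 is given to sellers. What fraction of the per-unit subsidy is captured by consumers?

Pre-subsidy: 1615.5 - 7.5P = -6 + 4P gives P* = 141, x* = 558.
With the subsidy, sellers receive Ps = Pb + 69 for each unit, where Pb is the price buyers pay.
Supply in terms of Pb becomes xs = -6 + 4(Pb + 69) = 270 + 4Pb. Setting this equal to demand: 1615.5 - 7.5Pb = 270 + 4Pb, so Pb = 117.
Sellers receive Ps = 117 + 69 = 186; x' = 1615.5 − 7.5·117 = 738.
Buyers' price falls by P* − Pb = 141 − 117 = 24; sellers' price rises by Ps − P* = 186 − 141 = 45.
So consumers capture 24/69 = 8/23 of each unit of subsidy.

Consumer share = 8/23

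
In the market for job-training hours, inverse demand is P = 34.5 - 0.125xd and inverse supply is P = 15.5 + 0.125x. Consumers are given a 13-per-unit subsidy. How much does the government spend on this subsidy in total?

Pre-subsidy: 34.5 - 0.125x = 15.5 + 0.125x gives x* = 76 and P* = 25.
With the rebate, buyers effectively pay Pb = Ps − 13, where Ps is the price sellers receive.
On the curves, Pb = 34.5 - 0.125x and Ps = 15.5 + 0.125x; the wedge Ps − Pb = 13 gives 15.5 + 0.125x − (34.5 - 0.125x) = 13, so x' = 128.
Then Pb = 34.5 − 0.125·128 = 18.5 and Ps = 15.5 + 0.125·128 = 31.5.
Government outlay = subsidy × quantity = 13 × 128 = 1664.

Government cost = 1664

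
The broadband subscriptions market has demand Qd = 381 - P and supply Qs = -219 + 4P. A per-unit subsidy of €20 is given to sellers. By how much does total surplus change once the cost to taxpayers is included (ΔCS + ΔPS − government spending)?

Pre-subsidy: 381 - P = -219 + 4P gives P* = 120, Q* = 261.
With the subsidy, sellers receive Ps = Pb + 20 for each unit, where Pb is the price buyers pay.
Supply in terms of Pb becomes Qs = -219 + 4(Pb + 20) = -139 + 4Pb. Setting this equal to demand: 381 - Pb = -139 + 4Pb, so Pb = 104.
Sellers receive Ps = 104 + 20 = 124; Q' = 381 − 1·104 = 277.
ΔCS = ½(261 + 277)(120 − 104) = 4304; ΔPS = ½(261 + 277)(124 − 120) = 1076.
Government spending = 20 × 277 = 5540.
Net change = 4304 + 1076 − 5540 = -160. The loss equals the DWL triangle ½·20·16.

Net change in total surplus = -€160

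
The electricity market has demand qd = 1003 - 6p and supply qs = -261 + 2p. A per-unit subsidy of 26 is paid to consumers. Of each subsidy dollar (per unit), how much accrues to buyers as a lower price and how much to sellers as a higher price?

Buyers gain 6.5 per unit; sellers gain 19.5 per unit

Pre-subsidy: 1003 - 6p = -261 + 2p gives p* = 158, q* = 55.
With the rebate, buyers effectively pay pb = ps − 26, where ps is the price sellers receive.
Demand in terms of ps becomes qd = 1003 − 6(ps − 26) = 1159 - 6ps. Setting this equal to supply: 1159 - 6ps = -261 + 2ps, so ps = 177.5.
Buyers pay pb = 177.5 − 26 = 151.5; q' = -261 + 2·177.5 = 94.
Buyers' price falls by p* − pb = 158 − 151.5 = 6.5; sellers' price rises by ps − p* = 177.5 − 158 = 19.5.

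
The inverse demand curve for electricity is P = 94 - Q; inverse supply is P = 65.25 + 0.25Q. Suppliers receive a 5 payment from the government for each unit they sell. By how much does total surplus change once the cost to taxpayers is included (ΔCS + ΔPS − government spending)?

Pre-subsidy: 94 - Q = 65.25 + 0.25Q gives Q* = 23 and P* = 71.
With the subsidy, sellers receive Ps = Pb + 5 for each unit, where Pb is the price buyers pay.
On the curves, Pb = 94 - Q and Ps = 65.25 + 0.25Q; the wedge Ps − Pb = 5 gives 65.25 + 0.25Q − (94 - Q) = 5, so Q' = 27.
Then Pb = 94 − 1·27 = 67 and Ps = 65.25 + 0.25·27 = 72.
ΔCS = ½(23 + 27)(71 − 67) = 100; ΔPS = ½(23 + 27)(72 − 71) = 25.
Government spending = 5 × 27 = 135.
Net change = 100 + 25 − 135 = -10. The loss equals the DWL triangle ½·5·4.

Net change in total surplus = -10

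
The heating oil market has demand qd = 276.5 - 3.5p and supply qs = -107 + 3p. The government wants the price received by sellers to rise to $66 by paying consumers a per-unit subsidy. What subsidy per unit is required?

Required subsidy s = $13 per unit

At a seller price of 66, quantity supplied is -107 + 3·66 = 91.
Buyers absorb 91 only when they pay pb with 276.5 − 3.5·pb = 91, i.e. pb = 53.
s = ps − pb = 66 − 53 = 13.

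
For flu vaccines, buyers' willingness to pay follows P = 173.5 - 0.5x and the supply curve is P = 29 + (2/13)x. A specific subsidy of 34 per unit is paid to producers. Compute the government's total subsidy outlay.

Government cost = 9282

Pre-subsidy: 173.5 - 0.5x = 29 + (2/13)x gives x* = 221 and P* = 63.
With the subsidy, sellers receive Ps = Pb + 34 for each unit, where Pb is the price buyers pay.
On the curves, Pb = 173.5 - 0.5x and Ps = 29 + (2/13)x; the wedge Ps − Pb = 34 gives 29 + (2/13)x − (173.5 - 0.5x) = 34, so x' = 273.
Then Pb = 173.5 − 0.5·273 = 37 and Ps = 29 + (2/13)·273 = 71.
Government outlay = subsidy × quantity = 34 × 273 = 9282.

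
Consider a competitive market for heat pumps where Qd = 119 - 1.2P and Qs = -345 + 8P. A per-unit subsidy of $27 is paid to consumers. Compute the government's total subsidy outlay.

Government cost = 53811/23

Pre-subsidy: 119 - 1.2P = -345 + 8P gives P* = 1160/23, Q* = 1345/23.
With the rebate, buyers effectively pay Pb = Ps − 27, where Ps is the price sellers receive.
Demand in terms of Ps becomes Qd = 119 − 1.2(Ps − 27) = 151.4 - 1.2Ps. Setting this equal to supply: 151.4 - 1.2Ps = -345 + 8Ps, so Ps = 1241/23.
Buyers pay Pb = 1241/23 − 27 = 620/23; Q' = -345 + 8·(1241/23) = 1993/23.
Government outlay = subsidy × quantity = 27 × 1993/23 = 53811/23.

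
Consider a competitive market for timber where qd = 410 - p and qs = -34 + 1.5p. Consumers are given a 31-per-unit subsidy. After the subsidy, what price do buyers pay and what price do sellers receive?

Pre-subsidy: 410 - p = -34 + 1.5p gives p* = 177.6, q* = 232.4.
With the rebate, buyers effectively pay pb = ps − 31, where ps is the price sellers receive.
Demand in terms of ps becomes qd = 410 − 1(ps − 31) = 441 - ps. Setting this equal to supply: 441 - ps = -34 + 1.5ps, so ps = 190.
Buyers pay pb = 190 − 31 = 159; q' = -34 + 1.5·190 = 251.

Buyers pay 159; sellers receive 190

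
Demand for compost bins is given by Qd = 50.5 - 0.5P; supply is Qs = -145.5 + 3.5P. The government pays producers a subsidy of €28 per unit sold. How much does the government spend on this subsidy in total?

Government cost = €1071

Pre-subsidy: 50.5 - 0.5P = -145.5 + 3.5P gives P* = 49, Q* = 26.
With the subsidy, sellers receive Ps = Pb + 28 for each unit, where Pb is the price buyers pay.
Supply in terms of Pb becomes Qs = -145.5 + 3.5(Pb + 28) = -47.5 + 3.5Pb. Setting this equal to demand: 50.5 - 0.5Pb = -47.5 + 3.5Pb, so Pb = 24.5.
Sellers receive Ps = 24.5 + 28 = 52.5; Q' = 50.5 − 0.5·24.5 = 38.25.
Government outlay = subsidy × quantity = 28 × 38.25 = 1071.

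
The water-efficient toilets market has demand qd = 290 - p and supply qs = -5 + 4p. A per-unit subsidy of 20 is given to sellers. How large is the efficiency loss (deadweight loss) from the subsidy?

Deadweight loss = 160

Pre-subsidy: 290 - p = -5 + 4p gives p* = 59, q* = 231.
With the subsidy, sellers receive ps = pb + 20 for each unit, where pb is the price buyers pay.
Supply in terms of pb becomes qs = -5 + 4(pb + 20) = 75 + 4pb. Setting this equal to demand: 290 - pb = 75 + 4pb, so pb = 43.
Sellers receive ps = 43 + 20 = 63; q' = 290 − 1·43 = 247.
The subsidy expands output by 247 − 231 = 16 past the efficient level; on those units the gap between marginal cost and willingness to pay runs from 0 up to 20.
DWL = ½ × 20 × 16 = 160.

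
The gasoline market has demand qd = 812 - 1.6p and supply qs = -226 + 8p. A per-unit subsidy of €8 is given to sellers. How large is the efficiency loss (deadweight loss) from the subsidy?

Pre-subsidy: 812 - 1.6p = -226 + 8p gives p* = 108.125, q* = 639.
With the subsidy, sellers receive ps = pb + 8 for each unit, where pb is the price buyers pay.
Supply in terms of pb becomes qs = -226 + 8(pb + 8) = -162 + 8pb. Setting this equal to demand: 812 - 1.6pb = -162 + 8pb, so pb = 2435/24.
Sellers receive ps = 2435/24 + 8 = 2627/24; q' = 812 − 1.6·(2435/24) = 1949/3.
The subsidy expands output by 1949/3 − 639 = 32/3 past the efficient level; on those units the gap between marginal cost and willingness to pay runs from 0 up to 8.
DWL = ½ × 8 × 32/3 = 128/3.

Deadweight loss = 128/3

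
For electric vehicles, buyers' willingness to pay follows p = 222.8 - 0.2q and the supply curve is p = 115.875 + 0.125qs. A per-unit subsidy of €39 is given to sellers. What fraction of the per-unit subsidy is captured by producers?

Producer share = 5/13

Pre-subsidy: 222.8 - 0.2q = 115.875 + 0.125q gives q* = 329 and p* = 157.
With the subsidy, sellers receive ps = pb + 39 for each unit, where pb is the price buyers pay.
On the curves, pb = 222.8 - 0.2q and ps = 115.875 + 0.125q; the wedge ps − pb = 39 gives 115.875 + 0.125q − (222.8 - 0.2q) = 39, so q' = 449.
Then pb = 222.8 − 0.2·449 = 133 and ps = 115.875 + 0.125·449 = 172.
Buyers' price falls by p* − pb = 157 − 133 = 24; sellers' price rises by ps − p* = 172 − 157 = 15.
So producers capture 15/39 = 5/13 of each unit of subsidy.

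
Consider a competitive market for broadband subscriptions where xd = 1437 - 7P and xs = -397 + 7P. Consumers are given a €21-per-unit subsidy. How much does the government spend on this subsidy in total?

Pre-subsidy: 1437 - 7P = -397 + 7P gives P* = 131, x* = 520.
With the rebate, buyers effectively pay Pb = Ps − 21, where Ps is the price sellers receive.
Demand in terms of Ps becomes xd = 1437 − 7(Ps − 21) = 1584 - 7Ps. Setting this equal to supply: 1584 - 7Ps = -397 + 7Ps, so Ps = 141.5.
Buyers pay Pb = 141.5 − 21 = 120.5; x' = -397 + 7·141.5 = 593.5.
Government outlay = subsidy × quantity = 21 × 593.5 = 12463.5.

Government cost = €12463.5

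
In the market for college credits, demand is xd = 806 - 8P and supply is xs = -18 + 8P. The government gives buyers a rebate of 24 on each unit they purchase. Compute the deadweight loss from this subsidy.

Deadweight loss = 1152

Pre-subsidy: 806 - 8P = -18 + 8P gives P* = 51.5, x* = 394.
With the rebate, buyers effectively pay Pb = Ps − 24, where Ps is the price sellers receive.
Demand in terms of Ps becomes xd = 806 − 8(Ps − 24) = 998 - 8Ps. Setting this equal to supply: 998 - 8Ps = -18 + 8Ps, so Ps = 63.5.
Buyers pay Pb = 63.5 − 24 = 39.5; x' = -18 + 8·63.5 = 490.
The subsidy expands output by 490 − 394 = 96 past the efficient level; on those units the gap between marginal cost and willingness to pay runs from 0 up to 24.
DWL = ½ × 24 × 96 = 1152.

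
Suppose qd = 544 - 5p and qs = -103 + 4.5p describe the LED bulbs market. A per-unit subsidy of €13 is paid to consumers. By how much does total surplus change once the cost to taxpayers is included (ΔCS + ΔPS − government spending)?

Net change in total surplus = -7605/38

Pre-subsidy: 544 - 5p = -103 + 4.5p gives p* = 1294/19, q* = 3866/19.
With the rebate, buyers effectively pay pb = ps − 13, where ps is the price sellers receive.
Demand in terms of ps becomes qd = 544 − 5(ps − 13) = 609 - 5ps. Setting this equal to supply: 609 - 5ps = -103 + 4.5ps, so ps = 1424/19.
Buyers pay pb = 1424/19 − 13 = 1177/19; q' = -103 + 4.5·(1424/19) = 4451/19.
ΔCS = ½(3866/19 + 4451/19)(1294/19 − 1177/19) = 973089/722; ΔPS = ½(3866/19 + 4451/19)(1424/19 − 1294/19) = 540605/361.
Government spending = 13 × 4451/19 = 57863/19.
Net change = 973089/722 + 540605/361 − 57863/19 = -7605/38. The loss equals the DWL triangle ½·13·585/19.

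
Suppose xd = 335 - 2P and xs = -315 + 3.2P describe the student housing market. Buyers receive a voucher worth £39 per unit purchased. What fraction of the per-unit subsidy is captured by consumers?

Pre-subsidy: 335 - 2P = -315 + 3.2P gives P* = 125, x* = 85.
With the rebate, buyers effectively pay Pb = Ps − 39, where Ps is the price sellers receive.
Demand in terms of Ps becomes xd = 335 − 2(Ps − 39) = 413 - 2Ps. Setting this equal to supply: 413 - 2Ps = -315 + 3.2Ps, so Ps = 140.
Buyers pay Pb = 140 − 39 = 101; x' = -315 + 3.2·140 = 133.
Buyers' price falls by P* − Pb = 125 − 101 = 24; sellers' price rises by Ps − P* = 140 − 125 = 15.
So consumers capture 24/39 = 8/13 of each unit of subsidy.

Consumer share = 8/13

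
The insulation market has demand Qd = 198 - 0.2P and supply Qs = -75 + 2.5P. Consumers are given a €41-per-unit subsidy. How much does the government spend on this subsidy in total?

Pre-subsidy: 198 - 0.2P = -75 + 2.5P gives P* = 910/9, Q* = 1600/9.
With the rebate, buyers effectively pay Pb = Ps − 41, where Ps is the price sellers receive.
Demand in terms of Ps becomes Qd = 198 − 0.2(Ps − 41) = 206.2 - 0.2Ps. Setting this equal to supply: 206.2 - 0.2Ps = -75 + 2.5Ps, so Ps = 2812/27.
Buyers pay Pb = 2812/27 − 41 = 1705/27; Q' = -75 + 2.5·(2812/27) = 5005/27.
Government outlay = subsidy × quantity = 41 × 5005/27 = 205205/27.

Government cost = 205205/27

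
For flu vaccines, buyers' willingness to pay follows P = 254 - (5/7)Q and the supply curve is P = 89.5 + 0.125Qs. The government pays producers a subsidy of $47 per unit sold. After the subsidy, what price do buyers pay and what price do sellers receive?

Buyers pay $74; sellers receive $121

Pre-subsidy: 254 - (5/7)Q = 89.5 + 0.125Q gives Q* = 196 and P* = 114.
With the subsidy, sellers receive Ps = Pb + 47 for each unit, where Pb is the price buyers pay.
On the curves, Pb = 254 - (5/7)Q and Ps = 89.5 + 0.125Q; the wedge Ps − Pb = 47 gives 89.5 + 0.125Q − (254 - (5/7)Q) = 47, so Q' = 252.
Then Pb = 254 − (5/7)·252 = 74 and Ps = 89.5 + 0.125·252 = 121.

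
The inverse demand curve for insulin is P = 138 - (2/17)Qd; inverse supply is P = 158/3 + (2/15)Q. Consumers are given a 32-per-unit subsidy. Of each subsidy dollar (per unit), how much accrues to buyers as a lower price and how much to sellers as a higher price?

Pre-subsidy: 138 - (2/17)Q = 158/3 + (2/15)Q gives Q* = 340 and P* = 98.
With the rebate, buyers effectively pay Pb = Ps − 32, where Ps is the price sellers receive.
On the curves, Pb = 138 - (2/17)Q and Ps = 158/3 + (2/15)Q; the wedge Ps − Pb = 32 gives 158/3 + (2/15)Q − (138 - (2/17)Q) = 32, so Q' = 467.5.
Then Pb = 138 − (2/17)·467.5 = 83 and Ps = 158/3 + (2/15)·467.5 = 115.
Buyers' price falls by P* − Pb = 98 − 83 = 15; sellers' price rises by Ps − P* = 115 − 98 = 17.

Buyers gain 15 per unit; sellers gain 17 per unit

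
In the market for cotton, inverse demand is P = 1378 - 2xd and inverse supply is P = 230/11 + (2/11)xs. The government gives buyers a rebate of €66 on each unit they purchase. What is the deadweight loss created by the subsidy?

Pre-subsidy: 1378 - 2x = 230/11 + (2/11)x gives x* = 622 and P* = 134.
With the rebate, buyers effectively pay Pb = Ps − 66, where Ps is the price sellers receive.
On the curves, Pb = 1378 - 2x and Ps = 230/11 + (2/11)x; the wedge Ps − Pb = 66 gives 230/11 + (2/11)x − (1378 - 2x) = 66, so x' = 652.25.
Then Pb = 1378 − 2·652.25 = 73.5 and Ps = 230/11 + (2/11)·652.25 = 139.5.
The subsidy expands output by 652.25 − 622 = 30.25 past the efficient level; on those units the gap between marginal cost and willingness to pay runs from 0 up to 66.
DWL = ½ × 66 × 30.25 = 998.25.

Deadweight loss = €998.25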